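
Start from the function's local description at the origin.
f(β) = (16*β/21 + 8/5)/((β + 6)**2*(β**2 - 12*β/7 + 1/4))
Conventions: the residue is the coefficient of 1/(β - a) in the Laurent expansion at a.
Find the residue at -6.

At the order-2 pole -6 set g(β) = (β - (-6))^2*f(β) = (16*β/21 + 8/5)/(β**2 - 12*β/7 + 1/4).
Order-2 pole: residue = g'(a); g'(-6) = -62272/25467135, so the residue is -62272/25467135.

The residue is -62272/25467135.


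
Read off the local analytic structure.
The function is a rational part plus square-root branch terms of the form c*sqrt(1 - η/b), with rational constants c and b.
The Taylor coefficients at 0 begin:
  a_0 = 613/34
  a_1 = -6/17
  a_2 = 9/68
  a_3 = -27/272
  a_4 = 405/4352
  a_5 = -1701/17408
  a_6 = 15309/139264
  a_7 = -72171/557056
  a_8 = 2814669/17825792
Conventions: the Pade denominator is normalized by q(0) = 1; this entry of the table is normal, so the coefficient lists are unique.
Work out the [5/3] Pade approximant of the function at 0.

The Pade approximant has numerator coefficients [613/34, 49269/1088, 145647/4352, 233145/34816, -405/8704, 243/139264]; denominator coefficients [1, 81/32, 243/128, 405/1024].

Taylor coefficients needed (read off): a_0 = 613/34, a_1 = -6/17, a_2 = 9/68, a_3 = -27/272, a_4 = 405/4352, a_5 = -1701/17408, a_6 = 15309/139264, a_7 = -72171/557056, a_8 = 2814669/17825792.
Write the denominator as Q(η) = 1 + q1*η + q2*η^2 + q3*η^3. Requiring Q*f - P = O(η^9) with deg P <= 5 kills the coefficients of η^6..η^8 in Q*f:
  η^6: a_6 + q1*a_5 + q2*a_4 + q3*a_3 = 0, i.e. 15309/139264 + (-1701/17408)*q1 + (405/4352)*q2 + (-27/272)*q3 = 0.
  η^7: a_7 + q1*a_6 + q2*a_5 + q3*a_4 = 0, i.e. -72171/557056 + (15309/139264)*q1 + (-1701/17408)*q2 + (405/4352)*q3 = 0.
  η^8: a_8 + q1*a_7 + q2*a_6 + q3*a_5 = 0, i.e. 2814669/17825792 + (-72171/557056)*q1 + (15309/139264)*q2 + (-1701/17408)*q3 = 0.
Solving this linear system: q1 = 81/32, q2 = 243/128, q3 = 405/1024.
The numerator is Q*f truncated at degree 5: P0 = a_0 = 613/34; P1 = a_1 + q1*a_0 = 49269/1088; P2 = a_2 + q1*a_1 + q2*a_0 = 145647/4352; P3 = a_3 + q1*a_2 + q2*a_1 + q3*a_0 = 233145/34816; P4 = a_4 + q1*a_3 + q2*a_2 + q3*a_1 = -405/8704; P5 = a_5 + q1*a_4 + q2*a_3 + q3*a_2 = 243/139264.


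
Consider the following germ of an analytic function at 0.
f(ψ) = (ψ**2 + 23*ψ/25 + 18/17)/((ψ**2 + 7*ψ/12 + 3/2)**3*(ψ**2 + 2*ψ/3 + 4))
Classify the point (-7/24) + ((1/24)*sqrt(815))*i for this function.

The point is a pole of order 3.

The denominator factor ψ**2 + 7*ψ/12 + 3/2 vanishes at (-7/24) + ((1/24)*sqrt(815))*i and appears to the power 3; the numerator there equals (-66019/122400) + ((101/7200)*sqrt(815))*i, nonzero, and no other factor vanishes.
Hence a pole whose order is the multiplicity, 3.


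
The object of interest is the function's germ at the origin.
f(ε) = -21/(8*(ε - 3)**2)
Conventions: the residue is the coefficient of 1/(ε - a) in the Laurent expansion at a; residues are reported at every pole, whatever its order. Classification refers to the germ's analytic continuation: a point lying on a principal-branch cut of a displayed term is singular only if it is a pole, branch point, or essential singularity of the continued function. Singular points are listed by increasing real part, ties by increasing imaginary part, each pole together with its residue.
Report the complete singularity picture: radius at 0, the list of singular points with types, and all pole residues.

Denominator factor (ε - 3)^2: pole of order 2 at 3, modulus 3.
The radius of convergence is the smallest modulus among the singular points: 3.
At the order-2 pole 3 set g(ε) = (ε - (3))^2*f(ε) = -21/8.
Order-2 pole: residue = g'(a); g'(3) = 0, so the residue is 0.

Radius of convergence at 0: 3.
At 3: a pole of order 2; residue 0.


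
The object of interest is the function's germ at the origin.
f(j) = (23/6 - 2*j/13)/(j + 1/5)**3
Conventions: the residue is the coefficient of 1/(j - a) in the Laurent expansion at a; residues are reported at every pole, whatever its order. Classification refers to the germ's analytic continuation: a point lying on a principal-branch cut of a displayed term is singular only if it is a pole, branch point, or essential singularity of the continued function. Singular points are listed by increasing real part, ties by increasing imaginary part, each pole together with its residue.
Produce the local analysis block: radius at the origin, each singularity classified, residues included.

Radius of convergence at 0: 1/5.
At -1/5: a pole of order 3; residue 0.

Denominator factor (j + 1/5)^3: pole of order 3 at -1/5, modulus 1/5.
The radius of convergence is the smallest modulus among the singular points: 1/5.
At the order-3 pole -1/5 set g(j) = (j - (-1/5))^3*f(j) = 23/6 - 2*j/13.
Order-3 pole: residue = g''(a)/2; g''(-1/5) = 0, so the residue is 0.


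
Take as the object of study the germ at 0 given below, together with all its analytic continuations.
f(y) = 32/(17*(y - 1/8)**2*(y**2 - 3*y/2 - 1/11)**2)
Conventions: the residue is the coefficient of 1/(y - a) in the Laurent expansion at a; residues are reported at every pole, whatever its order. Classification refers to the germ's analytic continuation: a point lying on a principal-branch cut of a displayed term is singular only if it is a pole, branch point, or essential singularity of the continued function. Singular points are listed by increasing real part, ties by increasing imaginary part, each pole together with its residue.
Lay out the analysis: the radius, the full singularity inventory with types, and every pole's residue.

Radius of convergence at 0: -3/4 + (1/44)*sqrt(1265).
At 3/4 - (1/44)*sqrt(1265): a pole of order 2; residue 2791309312/21527525 + (209058758656/56940303625)*sqrt(1265).
At 1/8: a pole of order 2; residue -5582618624/21527525.
At 3/4 + (1/44)*sqrt(1265): a pole of order 2; residue 2791309312/21527525 - (209058758656/56940303625)*sqrt(1265).

Denominator factor (y - 1/8)^2: pole of order 2 at 1/8, modulus 1/8.
Denominator factor (y**2 - 3*y/2 - 1/11)^2: discriminant 115/44, real irrational roots 3/4 + (1/44)*sqrt(1265) and 3/4 - (1/44)*sqrt(1265); poles of order 2, moduli 3/4 + (1/44)*sqrt(1265) and -3/4 + (1/44)*sqrt(1265).
The radius of convergence is the smallest modulus among the singular points: -3/4 + (1/44)*sqrt(1265).
The factor y**2 - 3*y/2 - 1/11 splits as (y - a)(y - a') with a = 3/4 - (1/44)*sqrt(1265), a' = 3/4 + (1/44)*sqrt(1265). At the order-2 pole a set g(y) = (y - a)^2*f(y) = [32/(17*(y - 1/8)**2)] / (y - a')^2.
Order-2 pole: residue = g'(a); g'(3/4 - (1/44)*sqrt(1265)) = 2791309312/21527525 + (209058758656/56940303625)*sqrt(1265), so the residue is 2791309312/21527525 + (209058758656/56940303625)*sqrt(1265).
At the order-2 pole 1/8 set g(y) = (y - (1/8))^2*f(y) = 32/(17*(y**2 - 3*y/2 - 1/11)**2).
Order-2 pole: residue = g'(a); g'(1/8) = -5582618624/21527525, so the residue is -5582618624/21527525.
The factor y**2 - 3*y/2 - 1/11 splits as (y - a)(y - a') with a = 3/4 + (1/44)*sqrt(1265), a' = 3/4 - (1/44)*sqrt(1265). At the order-2 pole a set g(y) = (y - a)^2*f(y) = [32/(17*(y - 1/8)**2)] / (y - a')^2.
Order-2 pole: residue = g'(a); g'(3/4 + (1/44)*sqrt(1265)) = 2791309312/21527525 - (209058758656/56940303625)*sqrt(1265), so the residue is 2791309312/21527525 - (209058758656/56940303625)*sqrt(1265).
List the singular points by increasing real part (a conjugate pair: the negative imaginary part first).


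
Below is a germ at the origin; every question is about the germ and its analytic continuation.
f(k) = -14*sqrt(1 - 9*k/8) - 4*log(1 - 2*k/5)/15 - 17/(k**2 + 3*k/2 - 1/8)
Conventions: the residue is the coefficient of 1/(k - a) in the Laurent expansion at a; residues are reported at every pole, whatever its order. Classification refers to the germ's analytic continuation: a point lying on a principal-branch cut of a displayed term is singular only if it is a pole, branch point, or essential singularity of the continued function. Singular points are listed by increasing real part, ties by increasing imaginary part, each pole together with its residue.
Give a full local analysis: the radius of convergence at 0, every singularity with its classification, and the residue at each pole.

Denominator factor (k**2 + 3*k/2 - 1/8): discriminant 11/4, real irrational roots -3/4 + (1/4)*sqrt(11) and -3/4 - (1/4)*sqrt(11); poles of order 1, moduli -3/4 + (1/4)*sqrt(11) and 3/4 + (1/4)*sqrt(11).
Branch term (-4/15)*log(1 - k/(5/2)): its argument vanishes at k = 5/2, a logarithmic branch point, modulus 5/2.
Branch term (-14)*sqrt(1 - k/(8/9)): its argument vanishes at k = 8/9, a square-root branch point, modulus 8/9.
The radius of convergence is the smallest modulus among the singular points: -3/4 + (1/4)*sqrt(11).
The branch terms are analytic at -3/4 - (1/4)*sqrt(11) and contribute nothing to the residue; only the rational part matters.
The factor k**2 + 3*k/2 - 1/8 splits as (k - a)(k - a') with a = -3/4 - (1/4)*sqrt(11), a' = -3/4 + (1/4)*sqrt(11). At the order-1 pole a set g(k) = (k - a)*(rational part) = [-17] / (k - a').
Simple pole: residue = g(a) at a = -3/4 - (1/4)*sqrt(11), which is (34/11)*sqrt(11).
The branch terms are analytic at -3/4 + (1/4)*sqrt(11) and contribute nothing to the residue; only the rational part matters.
The factor k**2 + 3*k/2 - 1/8 splits as (k - a)(k - a') with a = -3/4 + (1/4)*sqrt(11), a' = -3/4 - (1/4)*sqrt(11). At the order-1 pole a set g(k) = (k - a)*(rational part) = [-17] / (k - a').
Simple pole: residue = g(a) at a = -3/4 + (1/4)*sqrt(11), which is -(34/11)*sqrt(11).
List the singular points by increasing real part (a conjugate pair: the negative imaginary part first).

Radius of convergence at 0: -3/4 + (1/4)*sqrt(11).
At -3/4 - (1/4)*sqrt(11): a pole of order 1; residue (34/11)*sqrt(11).
At -3/4 + (1/4)*sqrt(11): a pole of order 1; residue -(34/11)*sqrt(11).
At 8/9: an algebraic (square-root) branch point.
At 5/2: a logarithmic branch point.


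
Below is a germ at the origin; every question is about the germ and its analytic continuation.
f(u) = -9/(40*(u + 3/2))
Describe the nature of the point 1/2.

Denominator factors: u + 3/2 = 2 at u = 1/2 — none vanishes.
So the germ continues analytically to 1/2.

The point is a regular point.


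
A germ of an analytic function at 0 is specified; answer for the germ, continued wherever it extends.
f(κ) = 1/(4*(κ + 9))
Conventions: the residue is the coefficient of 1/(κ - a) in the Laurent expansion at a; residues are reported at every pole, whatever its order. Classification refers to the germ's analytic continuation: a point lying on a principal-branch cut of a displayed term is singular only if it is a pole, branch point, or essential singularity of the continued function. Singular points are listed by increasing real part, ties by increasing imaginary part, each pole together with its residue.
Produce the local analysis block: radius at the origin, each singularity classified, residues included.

Denominator factor (κ + 9): pole of order 1 at -9, modulus 9.
The radius of convergence is the smallest modulus among the singular points: 9.
At the order-1 pole -9 set g(κ) = (κ - (-9))*f(κ) = 1/4.
Simple pole: residue = g(a) at a = -9, which is 1/4.

Radius of convergence at 0: 9.
At -9: a pole of order 1; residue 1/4.


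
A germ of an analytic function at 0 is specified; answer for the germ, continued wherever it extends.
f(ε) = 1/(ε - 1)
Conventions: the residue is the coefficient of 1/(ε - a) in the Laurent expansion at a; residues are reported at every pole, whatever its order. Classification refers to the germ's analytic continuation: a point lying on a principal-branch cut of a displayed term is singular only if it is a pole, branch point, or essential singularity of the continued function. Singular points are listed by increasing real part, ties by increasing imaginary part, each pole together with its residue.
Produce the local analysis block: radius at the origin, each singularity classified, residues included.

Denominator factor (ε - 1): pole of order 1 at 1, modulus 1.
The radius of convergence is the smallest modulus among the singular points: 1.
At the order-1 pole 1 set g(ε) = (ε - (1))*f(ε) = 1.
Simple pole: residue = g(a) at a = 1, which is 1.

Radius of convergence at 0: 1.
At 1: a pole of order 1; residue 1.


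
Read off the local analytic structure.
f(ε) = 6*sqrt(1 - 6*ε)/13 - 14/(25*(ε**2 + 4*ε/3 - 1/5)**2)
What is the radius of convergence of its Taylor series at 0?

The radius of convergence is -2/3 + (1/15)*sqrt(145).

Denominator factor (ε**2 + 4*ε/3 - 1/5)^2: discriminant 116/45, real irrational roots -2/3 + (1/15)*sqrt(145) and -2/3 - (1/15)*sqrt(145); poles of order 2, moduli -2/3 + (1/15)*sqrt(145) and 2/3 + (1/15)*sqrt(145).
Branch term (6/13)*sqrt(1 - ε/(1/6)): its argument vanishes at ε = 1/6, a square-root branch point, modulus 1/6.
The radius of convergence is the smallest modulus among the singular points: -2/3 + (1/15)*sqrt(145).


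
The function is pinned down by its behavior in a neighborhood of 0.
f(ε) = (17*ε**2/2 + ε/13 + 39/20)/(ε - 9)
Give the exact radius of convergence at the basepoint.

The radius of convergence is 9.

Denominator factor (ε - 9): pole of order 1 at 9, modulus 9.
The radius of convergence is the smallest modulus among the singular points: 9.


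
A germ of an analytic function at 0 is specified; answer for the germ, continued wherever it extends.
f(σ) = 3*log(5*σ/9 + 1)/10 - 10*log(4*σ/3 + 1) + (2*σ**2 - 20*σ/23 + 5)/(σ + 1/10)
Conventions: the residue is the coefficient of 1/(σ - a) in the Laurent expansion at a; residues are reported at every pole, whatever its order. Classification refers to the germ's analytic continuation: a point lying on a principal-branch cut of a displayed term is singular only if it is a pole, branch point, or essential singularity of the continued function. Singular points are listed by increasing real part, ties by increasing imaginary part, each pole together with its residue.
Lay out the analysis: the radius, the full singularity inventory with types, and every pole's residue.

Denominator factor (σ + 1/10): pole of order 1 at -1/10, modulus 1/10.
Branch term (-10)*log(1 - σ/(-3/4)): its argument vanishes at σ = -3/4, a logarithmic branch point, modulus 3/4.
Branch term (3/10)*log(1 - σ/(-9/5)): its argument vanishes at σ = -9/5, a logarithmic branch point, modulus 9/5.
The radius of convergence is the smallest modulus among the singular points: 1/10.
The branch terms are analytic at -1/10 and contribute nothing to the residue; only the rational part matters.
At the order-1 pole -1/10 set g(σ) = (σ - (-1/10))*(rational part) = 2*σ**2 - 20*σ/23 + 5.
Simple pole: residue = g(a) at a = -1/10, which is 5873/1150.
List the singular points by increasing real part (a conjugate pair: the negative imaginary part first).

Radius of convergence at 0: 1/10.
At -9/5: a logarithmic branch point.
At -3/4: a logarithmic branch point.
At -1/10: a pole of order 1; residue 5873/1150.


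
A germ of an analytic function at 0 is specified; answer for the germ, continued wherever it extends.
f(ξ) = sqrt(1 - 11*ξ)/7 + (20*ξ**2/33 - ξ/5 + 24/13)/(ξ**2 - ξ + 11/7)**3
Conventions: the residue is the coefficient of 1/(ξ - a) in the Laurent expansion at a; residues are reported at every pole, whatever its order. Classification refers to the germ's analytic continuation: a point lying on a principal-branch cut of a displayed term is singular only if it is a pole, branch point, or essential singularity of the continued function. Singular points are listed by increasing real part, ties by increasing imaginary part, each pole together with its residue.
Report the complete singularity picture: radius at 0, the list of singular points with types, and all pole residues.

Denominator factor (ξ**2 - ξ + 11/7)^3: discriminant -37/7, complex-conjugate roots (1/2) + ((1/14)*sqrt(259))*i and (1/2) - ((1/14)*sqrt(259))*i; poles of order 3, moduli (1/7)*sqrt(77) and (1/7)*sqrt(77).
Branch term (1/7)*sqrt(1 - ξ/(1/11)): its argument vanishes at ξ = 1/11, a square-root branch point, modulus 1/11.
The radius of convergence is the smallest modulus among the singular points: 1/11.
The branch term is analytic at (1/2) - ((1/14)*sqrt(259))*i and contributes nothing to the residue; only the rational part matters.
The factor ξ**2 - ξ + 11/7 splits as (ξ - a)(ξ - a') with a = (1/2) - ((1/14)*sqrt(259))*i, a' = (1/2) + ((1/14)*sqrt(259))*i. At the order-3 pole a set g(ξ) = (ξ - a)^3*(rational part) = [20*ξ**2/33 - ξ/5 + 24/13] / (ξ - a')^3.
Order-3 pole: residue = g''(a)/2; g''((1/2) - ((1/14)*sqrt(259))*i) = ((2730154/108650685)*sqrt(259))*i, so the residue is ((1365077/108650685)*sqrt(259))*i.
The branch term is analytic at (1/2) + ((1/14)*sqrt(259))*i and contributes nothing to the residue; only the rational part matters.
The factor ξ**2 - ξ + 11/7 splits as (ξ - a)(ξ - a') with a = (1/2) + ((1/14)*sqrt(259))*i, a' = (1/2) - ((1/14)*sqrt(259))*i. At the order-3 pole a set g(ξ) = (ξ - a)^3*(rational part) = [20*ξ**2/33 - ξ/5 + 24/13] / (ξ - a')^3.
Order-3 pole: residue = g''(a)/2; g''((1/2) + ((1/14)*sqrt(259))*i) = -((2730154/108650685)*sqrt(259))*i, so the residue is -((1365077/108650685)*sqrt(259))*i.
List the singular points by increasing real part (a conjugate pair: the negative imaginary part first).

Radius of convergence at 0: 1/11.
At 1/11: an algebraic (square-root) branch point.
At (1/2) - ((1/14)*sqrt(259))*i: a pole of order 3; residue ((1365077/108650685)*sqrt(259))*i.
At (1/2) + ((1/14)*sqrt(259))*i: a pole of order 3; residue -((1365077/108650685)*sqrt(259))*i.


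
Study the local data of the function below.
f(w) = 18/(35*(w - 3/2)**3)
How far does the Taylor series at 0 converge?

The radius of convergence is 3/2.

Denominator factor (w - 3/2)^3: pole of order 3 at 3/2, modulus 3/2.
The radius of convergence is the smallest modulus among the singular points: 3/2.


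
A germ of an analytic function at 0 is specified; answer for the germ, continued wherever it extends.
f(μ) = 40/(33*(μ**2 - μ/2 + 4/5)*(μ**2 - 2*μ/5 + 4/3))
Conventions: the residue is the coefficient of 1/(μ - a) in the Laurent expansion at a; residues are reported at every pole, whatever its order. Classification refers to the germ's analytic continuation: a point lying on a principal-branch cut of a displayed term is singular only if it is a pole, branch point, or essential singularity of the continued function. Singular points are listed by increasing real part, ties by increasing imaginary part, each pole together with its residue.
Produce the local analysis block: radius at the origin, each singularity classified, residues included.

Radius of convergence at 0: (2/5)*sqrt(5).
At (1/5) - ((1/15)*sqrt(291))*i: a pole of order 1; residue (750/3949) - ((20750/383053)*sqrt(291))*i.
At (1/5) + ((1/15)*sqrt(291))*i: a pole of order 1; residue (750/3949) + ((20750/383053)*sqrt(291))*i.
At (1/4) - ((1/20)*sqrt(295))*i: a pole of order 1; residue (-750/3949) + ((16750/232991)*sqrt(295))*i.
At (1/4) + ((1/20)*sqrt(295))*i: a pole of order 1; residue (-750/3949) - ((16750/232991)*sqrt(295))*i.


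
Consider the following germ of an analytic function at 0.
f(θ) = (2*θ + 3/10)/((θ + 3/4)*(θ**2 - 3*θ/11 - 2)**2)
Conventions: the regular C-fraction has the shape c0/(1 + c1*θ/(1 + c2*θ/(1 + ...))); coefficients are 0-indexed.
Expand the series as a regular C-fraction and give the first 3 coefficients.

The regular C-fraction coefficients are [1/10, -167/33, 144269/22044].

Taylor coefficients (expand at 0): a_0 = 1/10, a_1 = 167/330, a_2 = -32713/43560.
c0 = a_0 = 1/10. Peel one level at a time: if S = 1 + c*θ/S' with S'(0) = 1, then c is the θ-coefficient of S and S' = c*θ/(S - 1).
S_1 = c0/f = 1 + (-167/33)*θ + (144269/4356)*θ^2 + ...; c1 = -167/33.
S_2 = c1*θ/(S_1 - 1) = 1 + (144269/22044)*θ + ...; c2 = 144269/22044.


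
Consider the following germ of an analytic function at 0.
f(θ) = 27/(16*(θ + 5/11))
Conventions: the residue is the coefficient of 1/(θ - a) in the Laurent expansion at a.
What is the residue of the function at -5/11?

At the order-1 pole -5/11 set g(θ) = (θ - (-5/11))*f(θ) = 27/16.
Simple pole: residue = g(a) at a = -5/11, which is 27/16.

The residue is 27/16.


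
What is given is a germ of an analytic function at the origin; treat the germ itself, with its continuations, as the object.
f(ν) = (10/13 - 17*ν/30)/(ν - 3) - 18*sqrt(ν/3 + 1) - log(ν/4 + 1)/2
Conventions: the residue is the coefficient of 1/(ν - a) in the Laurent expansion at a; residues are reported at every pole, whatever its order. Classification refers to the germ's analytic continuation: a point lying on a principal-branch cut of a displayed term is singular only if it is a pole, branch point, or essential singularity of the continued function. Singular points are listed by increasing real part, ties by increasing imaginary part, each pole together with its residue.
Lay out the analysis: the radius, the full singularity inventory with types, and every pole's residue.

Denominator factor (ν - 3): pole of order 1 at 3, modulus 3.
Branch term (-1/2)*log(1 - ν/(-4)): its argument vanishes at ν = -4, a logarithmic branch point, modulus 4.
Branch term (-18)*sqrt(1 - ν/(-3)): its argument vanishes at ν = -3, a square-root branch point, modulus 3.
The radius of convergence is the smallest modulus among the singular points: 3.
The branch terms are analytic at 3 and contribute nothing to the residue; only the rational part matters.
At the order-1 pole 3 set g(ν) = (ν - (3))*(rational part) = 10/13 - 17*ν/30.
Simple pole: residue = g(a) at a = 3, which is -121/130.
List the singular points by increasing real part (a conjugate pair: the negative imaginary part first).

Radius of convergence at 0: 3.
At -4: a logarithmic branch point.
At -3: an algebraic (square-root) branch point.
At 3: a pole of order 1; residue -121/130.


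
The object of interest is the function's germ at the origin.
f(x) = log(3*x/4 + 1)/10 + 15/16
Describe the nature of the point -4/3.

The term (1/10)*log(1 - x/(-4/3)) has argument 1 - -4/3/(-4/3) = 0 at -4/3: a logarithmic (infinitely-sheeted) branch point; the remaining terms are analytic or single-valued there.

The point is a logarithmic branch point.


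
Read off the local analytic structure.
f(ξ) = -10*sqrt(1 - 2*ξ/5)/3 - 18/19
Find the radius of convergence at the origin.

Branch term (-10/3)*sqrt(1 - ξ/(5/2)): its argument vanishes at ξ = 5/2, a square-root branch point, modulus 5/2.
The radius of convergence is the smallest modulus among the singular points: 5/2.

The radius of convergence is 5/2.


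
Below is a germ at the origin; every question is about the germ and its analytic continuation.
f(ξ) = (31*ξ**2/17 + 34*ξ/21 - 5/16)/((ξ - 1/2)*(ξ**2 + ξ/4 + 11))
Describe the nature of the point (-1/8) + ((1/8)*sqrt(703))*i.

The point is a pole of order 1.

The denominator factor ξ**2 + ξ/4 + 11 vanishes at (-1/8) + ((1/8)*sqrt(703))*i and appears to the power 1; the numerator there equals (-234383/11424) + ((1661/11424)*sqrt(703))*i, nonzero, and no other factor vanishes.
Hence a pole whose order is the multiplicity, 1.


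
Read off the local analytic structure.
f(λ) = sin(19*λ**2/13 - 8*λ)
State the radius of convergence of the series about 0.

The factor sin(19*λ**2/13 - 8*λ) is entire and contributes no finite singular point.
The polynomial part has no poles.
No finite singular points: the Taylor series at 0 converges everywhere.

The radius of convergence is infinite.


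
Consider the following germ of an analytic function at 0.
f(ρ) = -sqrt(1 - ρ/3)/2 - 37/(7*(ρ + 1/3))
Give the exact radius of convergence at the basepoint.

Denominator factor (ρ + 1/3): pole of order 1 at -1/3, modulus 1/3.
Branch term (-1/2)*sqrt(1 - ρ/(3)): its argument vanishes at ρ = 3, a square-root branch point, modulus 3.
The radius of convergence is the smallest modulus among the singular points: 1/3.

The radius of convergence is 1/3.


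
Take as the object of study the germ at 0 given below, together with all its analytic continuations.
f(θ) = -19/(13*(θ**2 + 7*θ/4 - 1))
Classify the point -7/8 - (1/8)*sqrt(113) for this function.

The denominator factor θ**2 + 7*θ/4 - 1 vanishes at -7/8 - (1/8)*sqrt(113) and appears to the power 1; the numerator there equals -19/13, nonzero, and no other factor vanishes.
Hence a pole whose order is the multiplicity, 1.

The point is a pole of order 1.


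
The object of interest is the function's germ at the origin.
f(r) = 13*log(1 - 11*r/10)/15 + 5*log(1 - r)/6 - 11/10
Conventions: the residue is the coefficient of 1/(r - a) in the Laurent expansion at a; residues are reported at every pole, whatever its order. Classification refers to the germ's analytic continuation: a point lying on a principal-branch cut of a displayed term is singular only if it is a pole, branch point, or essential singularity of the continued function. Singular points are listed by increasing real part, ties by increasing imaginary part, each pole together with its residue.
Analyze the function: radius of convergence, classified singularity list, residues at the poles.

Radius of convergence at 0: 10/11.
At 10/11: a logarithmic branch point.
At 1: a logarithmic branch point.

Branch term (13/15)*log(1 - r/(10/11)): its argument vanishes at r = 10/11, a logarithmic branch point, modulus 10/11.
Branch term (5/6)*log(1 - r/(1)): its argument vanishes at r = 1, a logarithmic branch point, modulus 1.
The radius of convergence is the smallest modulus among the singular points: 10/11.
List the singular points by increasing real part (a conjugate pair: the negative imaginary part first).


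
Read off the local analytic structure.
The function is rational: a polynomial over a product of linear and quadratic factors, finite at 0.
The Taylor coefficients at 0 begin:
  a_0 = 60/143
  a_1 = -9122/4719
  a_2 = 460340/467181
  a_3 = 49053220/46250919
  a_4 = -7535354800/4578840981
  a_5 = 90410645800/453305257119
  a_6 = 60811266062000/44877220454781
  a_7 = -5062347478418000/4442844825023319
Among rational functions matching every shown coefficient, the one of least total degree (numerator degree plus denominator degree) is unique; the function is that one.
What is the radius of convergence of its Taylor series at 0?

The radius of convergence is (1/10)*sqrt(110).

No rational of total degree below 3 reproduces all 8 coefficients; solving the [1/2] Pade equations on them gives f(k) = (6/13 - 9*k/5)/(k**2 + 7*k/9 + 11/10), whose expansion matches every shown term.
Denominator factor (k**2 + 7*k/9 + 11/10): discriminant -1537/405, complex-conjugate roots (-7/18) + ((1/90)*sqrt(7685))*i and (-7/18) - ((1/90)*sqrt(7685))*i; poles of order 1, moduli (1/10)*sqrt(110) and (1/10)*sqrt(110).
The radius of convergence is the smallest modulus among the singular points: (1/10)*sqrt(110).


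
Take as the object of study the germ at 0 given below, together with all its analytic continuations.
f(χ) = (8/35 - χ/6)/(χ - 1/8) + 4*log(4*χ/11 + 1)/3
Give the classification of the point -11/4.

The term (4/3)*log(1 - χ/(-11/4)) has argument 1 - -11/4/(-11/4) = 0 at -11/4: a logarithmic (infinitely-sheeted) branch point; the remaining terms are analytic or single-valued there.

The point is a logarithmic branch point.


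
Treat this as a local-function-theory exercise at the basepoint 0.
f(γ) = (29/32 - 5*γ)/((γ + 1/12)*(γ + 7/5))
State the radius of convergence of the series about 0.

Denominator factor (γ + 1/12): pole of order 1 at -1/12, modulus 1/12.
Denominator factor (γ + 7/5): pole of order 1 at -7/5, modulus 7/5.
The radius of convergence is the smallest modulus among the singular points: 1/12.

The radius of convergence is 1/12.


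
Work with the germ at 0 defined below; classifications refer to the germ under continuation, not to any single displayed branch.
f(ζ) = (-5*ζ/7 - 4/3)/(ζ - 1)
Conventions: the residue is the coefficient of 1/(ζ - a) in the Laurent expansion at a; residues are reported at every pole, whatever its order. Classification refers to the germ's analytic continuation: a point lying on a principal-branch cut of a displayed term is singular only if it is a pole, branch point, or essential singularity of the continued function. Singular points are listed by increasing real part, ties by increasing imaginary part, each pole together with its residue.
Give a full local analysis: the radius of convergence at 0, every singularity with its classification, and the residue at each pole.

Radius of convergence at 0: 1.
At 1: a pole of order 1; residue -43/21.

Denominator factor (ζ - 1): pole of order 1 at 1, modulus 1.
The radius of convergence is the smallest modulus among the singular points: 1.
At the order-1 pole 1 set g(ζ) = (ζ - (1))*f(ζ) = -5*ζ/7 - 4/3.
Simple pole: residue = g(a) at a = 1, which is -43/21.


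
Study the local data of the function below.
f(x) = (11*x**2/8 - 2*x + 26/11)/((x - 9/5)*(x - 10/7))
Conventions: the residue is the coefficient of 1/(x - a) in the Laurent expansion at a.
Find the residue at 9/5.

The residue is 49567/5720.

At the order-1 pole 9/5 set g(x) = (x - (9/5))*f(x) = (11*x**2/8 - 2*x + 26/11)/(x - 10/7).
Simple pole: residue = g(a) at a = 9/5, which is 49567/5720.


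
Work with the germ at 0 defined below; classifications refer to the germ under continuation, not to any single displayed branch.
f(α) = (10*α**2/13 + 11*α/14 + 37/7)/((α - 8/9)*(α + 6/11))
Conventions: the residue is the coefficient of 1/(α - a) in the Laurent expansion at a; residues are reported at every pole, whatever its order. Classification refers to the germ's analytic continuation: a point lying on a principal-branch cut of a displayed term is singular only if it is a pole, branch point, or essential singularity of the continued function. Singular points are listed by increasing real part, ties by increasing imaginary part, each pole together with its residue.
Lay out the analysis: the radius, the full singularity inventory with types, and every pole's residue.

Denominator factor (α + 6/11): pole of order 1 at -6/11, modulus 6/11.
Denominator factor (α - 8/9): pole of order 1 at 8/9, modulus 8/9.
The radius of convergence is the smallest modulus among the singular points: 6/11.
At the order-1 pole -6/11 set g(α) = (α - (-6/11))*f(α) = (10*α**2/13 + 11*α/14 + 37/7)/(α - 8/9).
Simple pole: residue = g(a) at a = -6/11, which is -252009/71071.
At the order-1 pole 8/9 set g(α) = (α - (8/9))*f(α) = (10*α**2/13 + 11*α/14 + 37/7)/(α + 6/11).
Simple pole: residue = g(a) at a = 8/9, which is 534479/116298.
List the singular points by increasing real part (a conjugate pair: the negative imaginary part first).

Radius of convergence at 0: 6/11.
At -6/11: a pole of order 1; residue -252009/71071.
At 8/9: a pole of order 1; residue 534479/116298.


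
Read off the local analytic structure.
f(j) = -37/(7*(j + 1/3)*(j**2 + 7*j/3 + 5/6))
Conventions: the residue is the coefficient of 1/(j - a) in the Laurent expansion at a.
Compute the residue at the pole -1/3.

At the order-1 pole -1/3 set g(j) = (j - (-1/3))*f(j) = -37/(7*(j**2 + 7*j/3 + 5/6)).
Simple pole: residue = g(a) at a = -1/3, which is -222/7.

The residue is -222/7.


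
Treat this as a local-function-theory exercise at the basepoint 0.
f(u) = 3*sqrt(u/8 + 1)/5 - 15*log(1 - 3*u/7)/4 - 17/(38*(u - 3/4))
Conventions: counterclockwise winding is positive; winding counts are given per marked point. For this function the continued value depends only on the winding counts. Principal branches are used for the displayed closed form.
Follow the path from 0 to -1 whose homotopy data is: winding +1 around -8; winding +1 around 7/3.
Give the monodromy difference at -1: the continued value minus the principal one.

Continued minus principal equals (-(3/10)*sqrt(14)) - ((15/2)*pi)*i.

The rational part is single-valued and drops out of the difference; each branch term changes only by its own monodromy.
(3/5)*sqrt(1 - u/(-8)): winding +1 is odd, the square root flips sign, contributing -2*(3/5)*sqrt(1 - (-1)/(-8)) = -2*(3/5)*sqrt(7/8) = -(3/10)*sqrt(14).
(-15/4)*log(1 - u/(7/3)): each positive loop around 7/3 adds 2*pi*i to the log, so winding +1 contributes (-15/4)*(1)*2*pi*i = -(15/2)*pi*i.
Summing the contributions at u = -1 gives (-(3/10)*sqrt(14)) - ((15/2)*pi)*i.


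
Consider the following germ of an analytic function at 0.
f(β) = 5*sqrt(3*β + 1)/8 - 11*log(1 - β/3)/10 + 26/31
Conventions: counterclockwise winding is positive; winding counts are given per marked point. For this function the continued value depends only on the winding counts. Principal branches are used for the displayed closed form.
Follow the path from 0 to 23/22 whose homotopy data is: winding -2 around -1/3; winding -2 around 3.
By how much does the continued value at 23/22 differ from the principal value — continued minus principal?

The rational part is single-valued and drops out of the difference; each branch term changes only by its own monodromy.
(5/8)*sqrt(1 - β/(-1/3)): winding -2 is even, the square root returns to the same sheet, contribution 0.
(-11/10)*log(1 - β/(3)): each positive loop around 3 adds 2*pi*i to the log, so winding -2 contributes (-11/10)*(-2)*2*pi*i = (22/5)*pi*i.
Summing the contributions at β = 23/22 gives (22/5)*pi*i.

Continued minus principal equals (22/5)*pi*i.


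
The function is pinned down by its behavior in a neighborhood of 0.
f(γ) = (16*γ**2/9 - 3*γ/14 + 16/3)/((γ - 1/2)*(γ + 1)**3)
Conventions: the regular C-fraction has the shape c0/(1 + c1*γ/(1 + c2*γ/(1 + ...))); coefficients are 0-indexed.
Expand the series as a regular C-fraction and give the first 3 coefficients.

Taylor coefficients (expand at 0): a_0 = -32/3, a_1 = 233/21, a_2 = -2939/63.
c0 = a_0 = -32/3. Peel one level at a time: if S = 1 + c*γ/S' with S'(0) = 1, then c is the γ-coefficient of S and S' = c*γ/(S - 1).
S_1 = c0/f = 1 + (233/224)*γ + (-495469/150528)*γ^2 + ...; c1 = 233/224.
S_2 = c1*γ/(S_1 - 1) = 1 + (495469/156576)*γ + ...; c2 = 495469/156576.

The regular C-fraction coefficients are [-32/3, 233/224, 495469/156576].


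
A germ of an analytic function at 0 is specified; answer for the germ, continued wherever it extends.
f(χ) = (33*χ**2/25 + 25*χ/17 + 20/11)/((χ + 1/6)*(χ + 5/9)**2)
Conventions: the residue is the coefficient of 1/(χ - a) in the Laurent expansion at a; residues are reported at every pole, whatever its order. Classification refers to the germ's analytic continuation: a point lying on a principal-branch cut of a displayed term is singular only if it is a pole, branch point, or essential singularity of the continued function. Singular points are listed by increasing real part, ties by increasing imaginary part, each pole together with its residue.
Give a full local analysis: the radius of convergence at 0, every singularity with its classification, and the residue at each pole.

Denominator factor (χ + 5/9)^2: pole of order 2 at -5/9, modulus 5/9.
Denominator factor (χ + 1/6): pole of order 1 at -1/6, modulus 1/6.
The radius of convergence is the smallest modulus among the singular points: 1/6.
At the order-2 pole -5/9 set g(χ) = (χ - (-5/9))^2*f(χ) = (33*χ**2/25 + 25*χ/17 + 20/11)/(χ + 1/6).
Order-2 pole: residue = g'(a); g'(-5/9) = -8718/935, so the residue is -8718/935.
At the order-1 pole -1/6 set g(χ) = (χ - (-1/6))*f(χ) = (33*χ**2/25 + 25*χ/17 + 20/11)/(χ + 5/9)**2.
Simple pole: residue = g(a) at a = -1/6, which is 49761/4675.
List the singular points by increasing real part (a conjugate pair: the negative imaginary part first).

Radius of convergence at 0: 1/6.
At -5/9: a pole of order 2; residue -8718/935.
At -1/6: a pole of order 1; residue 49761/4675.


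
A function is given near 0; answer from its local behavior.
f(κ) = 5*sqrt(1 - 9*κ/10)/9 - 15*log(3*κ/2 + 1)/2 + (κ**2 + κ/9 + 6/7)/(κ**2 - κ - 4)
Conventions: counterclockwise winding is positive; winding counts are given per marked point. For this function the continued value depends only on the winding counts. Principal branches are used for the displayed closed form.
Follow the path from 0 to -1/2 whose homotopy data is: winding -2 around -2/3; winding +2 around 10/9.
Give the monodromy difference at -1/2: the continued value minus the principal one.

Continued minus principal equals (30)*pi*i.

The rational part is single-valued and drops out of the difference; each branch term changes only by its own monodromy.
(5/9)*sqrt(1 - κ/(10/9)): winding +2 is even, the square root returns to the same sheet, contribution 0.
(-15/2)*log(1 - κ/(-2/3)): each positive loop around -2/3 adds 2*pi*i to the log, so winding -2 contributes (-15/2)*(-2)*2*pi*i = (30)*pi*i.
Summing the contributions at κ = -1/2 gives (30)*pi*i.


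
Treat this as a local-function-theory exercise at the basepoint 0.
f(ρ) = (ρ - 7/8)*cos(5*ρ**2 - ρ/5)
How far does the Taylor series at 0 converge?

The factor cos(5*ρ**2 - ρ/5) is entire and contributes no finite singular point.
The polynomial part has no poles.
No finite singular points: the Taylor series at 0 converges everywhere.

The radius of convergence is infinite.


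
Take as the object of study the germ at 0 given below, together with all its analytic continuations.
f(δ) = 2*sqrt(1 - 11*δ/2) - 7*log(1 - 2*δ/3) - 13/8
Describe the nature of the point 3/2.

The point is a logarithmic branch point.

The term (-7)*log(1 - δ/(3/2)) has argument 1 - 3/2/(3/2) = 0 at 3/2: a logarithmic (infinitely-sheeted) branch point; the remaining terms are analytic or single-valued there.


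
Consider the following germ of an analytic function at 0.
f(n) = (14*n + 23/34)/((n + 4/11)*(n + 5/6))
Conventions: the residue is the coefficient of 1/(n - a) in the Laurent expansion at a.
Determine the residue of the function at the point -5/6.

At the order-1 pole -5/6 set g(n) = (n - (-5/6))*f(n) = (14*n + 23/34)/(n + 4/11).
Simple pole: residue = g(a) at a = -5/6, which is 12331/527.

The residue is 12331/527.


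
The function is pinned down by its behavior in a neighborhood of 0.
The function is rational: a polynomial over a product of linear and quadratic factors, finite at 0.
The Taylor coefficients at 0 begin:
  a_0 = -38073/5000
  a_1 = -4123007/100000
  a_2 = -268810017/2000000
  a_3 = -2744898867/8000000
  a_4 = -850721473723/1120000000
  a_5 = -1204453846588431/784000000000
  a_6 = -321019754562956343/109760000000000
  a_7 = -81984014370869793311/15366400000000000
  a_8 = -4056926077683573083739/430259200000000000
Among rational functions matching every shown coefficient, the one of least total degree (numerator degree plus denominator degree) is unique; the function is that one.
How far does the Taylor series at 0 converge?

No rational of total degree below 7 reproduces all 9 coefficients; solving the [2/5] Pade equations on them gives f(x) = (2*x**2/5 + 2*x/15 + 37/10)/((x - 5/7)**3*(x**2 - 11*x/7 + 4/3)), whose expansion matches every shown term.
Denominator factor (x - 5/7)^3: pole of order 3 at 5/7, modulus 5/7.
Denominator factor (x**2 - 11*x/7 + 4/3): discriminant -421/147, complex-conjugate roots (11/14) + ((1/42)*sqrt(1263))*i and (11/14) - ((1/42)*sqrt(1263))*i; poles of order 1, moduli (2/3)*sqrt(3) and (2/3)*sqrt(3).
The radius of convergence is the smallest modulus among the singular points: 5/7.

The radius of convergence is 5/7.


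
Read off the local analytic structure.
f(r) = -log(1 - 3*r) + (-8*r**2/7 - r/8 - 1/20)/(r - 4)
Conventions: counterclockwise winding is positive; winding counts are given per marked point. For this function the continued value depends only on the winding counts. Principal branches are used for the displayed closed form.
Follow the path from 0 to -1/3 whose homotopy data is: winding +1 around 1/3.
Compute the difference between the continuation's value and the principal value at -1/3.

Continued minus principal equals -(2)*pi*i.

The rational part is single-valued and drops out of the difference; each branch term changes only by its own monodromy.
(-1)*log(1 - r/(1/3)): each positive loop around 1/3 adds 2*pi*i to the log, so winding +1 contributes (-1)*(1)*2*pi*i = -(2)*pi*i.
Summing the contributions at r = -1/3 gives -(2)*pi*i.
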